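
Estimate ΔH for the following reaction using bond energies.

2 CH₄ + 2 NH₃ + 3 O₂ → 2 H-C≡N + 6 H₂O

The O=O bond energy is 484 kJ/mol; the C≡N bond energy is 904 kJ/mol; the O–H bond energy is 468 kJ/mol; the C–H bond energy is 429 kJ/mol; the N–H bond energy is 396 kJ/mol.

Bonds broken (reactants):
  C–H: 8 × 429 = 3432
  N–H: 6 × 396 = 2376
  O=O: 3 × 484 = 1452
  Σ(broken) = 7260 kJ
Bonds formed (products):
  C≡N: 2 × 904 = 1808
  C–H: 2 × 429 = 858
  O–H: 12 × 468 = 5616
  Σ(formed) = 8282 kJ
ΔH = Σ(broken) − Σ(formed) = 7260 − 8282 = −1022 kJ

ΔH ≈ −1022 kJ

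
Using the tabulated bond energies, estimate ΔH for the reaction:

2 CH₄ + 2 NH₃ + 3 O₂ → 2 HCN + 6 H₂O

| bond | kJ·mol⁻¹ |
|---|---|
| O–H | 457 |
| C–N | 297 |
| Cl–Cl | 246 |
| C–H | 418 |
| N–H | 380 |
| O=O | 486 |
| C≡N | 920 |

Bonds broken (reactants):
  C–H: 8 × 418 = 3344
  N–H: 6 × 380 = 2280
  O=O: 3 × 486 = 1458
  Σ(broken) = 7082 kJ
Bonds formed (products):
  C≡N: 2 × 920 = 1840
  C–H: 2 × 418 = 836
  O–H: 12 × 457 = 5484
  Σ(formed) = 8160 kJ
ΔH = Σ(broken) − Σ(formed) = 7082 − 8160 = −1078 kJ

ΔH ≈ −1078 kJ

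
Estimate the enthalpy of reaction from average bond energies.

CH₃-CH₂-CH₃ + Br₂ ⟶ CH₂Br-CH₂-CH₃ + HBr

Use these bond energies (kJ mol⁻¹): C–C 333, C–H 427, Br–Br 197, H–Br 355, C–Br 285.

Bonds broken (reactants):
  Br–Br: 1 × 197 = 197
  C–C: 2 × 333 = 666
  C–H: 8 × 427 = 3416
  Σ(broken) = 4279 kJ
Bonds formed (products):
  C–Br: 1 × 285 = 285
  C–C: 2 × 333 = 666
  C–H: 7 × 427 = 2989
  H–Br: 1 × 355 = 355
  Σ(formed) = 4295 kJ
ΔH = Σ(broken) − Σ(formed) = 4279 − 4295 = −16 kJ

ΔH ≈ −16 kJ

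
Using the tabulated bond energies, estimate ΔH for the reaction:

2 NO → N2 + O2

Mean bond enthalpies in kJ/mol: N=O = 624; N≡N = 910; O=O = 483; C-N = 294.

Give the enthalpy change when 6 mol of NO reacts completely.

ΔH = −435 kJ

Bonds broken (reactants):
  N=O: 2 × 624 = 1248
  Σ(broken) = 1248 kJ
Bonds formed (products):
  N≡N: 1 × 910 = 910
  O=O: 1 × 483 = 483
  Σ(formed) = 1393 kJ
ΔH = Σ(broken) − Σ(formed) = 1248 − 1393 = −145 kJ
For 3× the reaction as written: 3 × (−145) = −435 kJ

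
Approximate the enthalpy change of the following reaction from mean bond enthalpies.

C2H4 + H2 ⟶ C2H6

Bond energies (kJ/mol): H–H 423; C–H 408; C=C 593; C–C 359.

Bonds broken (reactants):
  C–H: 4 × 408 = 1632
  C=C: 1 × 593 = 593
  H–H: 1 × 423 = 423
  Σ(broken) = 2648 kJ
Bonds formed (products):
  C–C: 1 × 359 = 359
  C–H: 6 × 408 = 2448
  Σ(formed) = 2807 kJ
ΔH = Σ(broken) − Σ(formed) = 2648 − 2807 = −159 kJ

ΔH ≈ −159 kJ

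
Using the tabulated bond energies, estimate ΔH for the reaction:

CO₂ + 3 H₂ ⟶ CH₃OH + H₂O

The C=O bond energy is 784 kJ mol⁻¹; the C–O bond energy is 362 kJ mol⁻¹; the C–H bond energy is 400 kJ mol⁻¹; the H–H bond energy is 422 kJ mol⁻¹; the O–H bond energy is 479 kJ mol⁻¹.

Bonds broken (reactants):
  C=O: 2 × 784 = 1568
  H–H: 3 × 422 = 1266
  Σ(broken) = 2834 kJ
Bonds formed (products):
  C–H: 3 × 400 = 1200
  C–O: 1 × 362 = 362
  O–H: 3 × 479 = 1437
  Σ(formed) = 2999 kJ
ΔH = Σ(broken) − Σ(formed) = 2834 − 2999 = −165 kJ

ΔH ≈ −165 kJ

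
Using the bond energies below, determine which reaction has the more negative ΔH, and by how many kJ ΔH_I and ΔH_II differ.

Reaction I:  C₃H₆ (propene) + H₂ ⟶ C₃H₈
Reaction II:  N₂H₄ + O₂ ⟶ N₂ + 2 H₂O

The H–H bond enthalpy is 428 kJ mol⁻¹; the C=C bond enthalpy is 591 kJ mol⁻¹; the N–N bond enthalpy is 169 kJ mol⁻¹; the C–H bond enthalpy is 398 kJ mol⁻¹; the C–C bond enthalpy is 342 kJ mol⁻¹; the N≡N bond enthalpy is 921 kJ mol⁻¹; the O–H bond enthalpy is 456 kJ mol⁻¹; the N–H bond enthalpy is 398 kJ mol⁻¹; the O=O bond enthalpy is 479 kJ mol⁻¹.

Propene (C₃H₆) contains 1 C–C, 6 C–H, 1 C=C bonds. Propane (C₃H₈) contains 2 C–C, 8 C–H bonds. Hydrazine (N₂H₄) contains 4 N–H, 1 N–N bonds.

Reaction II, by 386 kJ

Reaction I:
  Bonds broken (reactants):
    C–C: 1 × 342 = 342
    C–H: 6 × 398 = 2388
    C=C: 1 × 591 = 591
    H–H: 1 × 428 = 428
    Σ(broken) = 3749 kJ
  Bonds formed (products):
    C–C: 2 × 342 = 684
    C–H: 8 × 398 = 3184
    Σ(formed) = 3868 kJ
  ΔH_I = 3749 − 3868 = −119 kJ
Reaction II:
  Bonds broken (reactants):
    N–H: 4 × 398 = 1592
    N–N: 1 × 169 = 169
    O=O: 1 × 479 = 479
    Σ(broken) = 2240 kJ
  Bonds formed (products):
    N≡N: 1 × 921 = 921
    O–H: 4 × 456 = 1824
    Σ(formed) = 2745 kJ
  ΔH_II = 2240 − 2745 = −505 kJ
ΔH_I − ΔH_II = +386 kJ, so reaction II has the more negative ΔH; |ΔH_I − ΔH_II| = 386 kJ.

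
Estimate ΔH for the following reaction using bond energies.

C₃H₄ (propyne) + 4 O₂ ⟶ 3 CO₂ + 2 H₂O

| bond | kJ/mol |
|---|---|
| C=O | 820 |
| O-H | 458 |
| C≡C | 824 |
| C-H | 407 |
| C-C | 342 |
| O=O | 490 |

ΔH ≈ −1998 kJ

Bonds broken (reactants):
  C≡C: 1 × 824 = 824
  C-C: 1 × 342 = 342
  C-H: 4 × 407 = 1628
  O=O: 4 × 490 = 1960
  Σ(broken) = 4754 kJ
Bonds formed (products):
  C=O: 6 × 820 = 4920
  O-H: 4 × 458 = 1832
  Σ(formed) = 6752 kJ
ΔH = Σ(broken) − Σ(formed) = 4754 − 6752 = −1998 kJ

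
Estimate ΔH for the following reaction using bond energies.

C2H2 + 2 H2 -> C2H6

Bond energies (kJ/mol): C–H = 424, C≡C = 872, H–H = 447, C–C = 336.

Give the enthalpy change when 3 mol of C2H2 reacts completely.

Bonds broken (reactants):
  C≡C: 1 × 872 = 872
  C–H: 2 × 424 = 848
  H–H: 2 × 447 = 894
  Σ(broken) = 2614 kJ
Bonds formed (products):
  C–C: 1 × 336 = 336
  C–H: 6 × 424 = 2544
  Σ(formed) = 2880 kJ
ΔH = Σ(broken) − Σ(formed) = 2614 − 2880 = −266 kJ
For 3× the reaction as written: 3 × (−266) = −798 kJ

ΔH = −798 kJ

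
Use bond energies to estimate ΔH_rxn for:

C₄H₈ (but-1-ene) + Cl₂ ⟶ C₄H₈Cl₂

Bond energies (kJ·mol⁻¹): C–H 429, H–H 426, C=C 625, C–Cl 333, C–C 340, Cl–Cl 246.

ΔH ≈ −135 kJ

Bonds broken (reactants):
  C–C: 2 × 340 = 680
  C–H: 8 × 429 = 3432
  C=C: 1 × 625 = 625
  Cl–Cl: 1 × 246 = 246
  Σ(broken) = 4983 kJ
Bonds formed (products):
  C–C: 3 × 340 = 1020
  C–Cl: 2 × 333 = 666
  C–H: 8 × 429 = 3432
  Σ(formed) = 5118 kJ
ΔH = Σ(broken) − Σ(formed) = 4983 − 5118 = −135 kJ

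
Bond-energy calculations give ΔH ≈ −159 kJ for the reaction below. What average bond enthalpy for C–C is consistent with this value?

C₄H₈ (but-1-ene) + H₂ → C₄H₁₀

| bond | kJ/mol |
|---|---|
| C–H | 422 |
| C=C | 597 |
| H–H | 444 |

Let D be the C–C bond energy.
Σ(broken) = 2×D + 8×422 + 1×597 + 1×444 = 4417 + 2D
Σ(formed) = 3×D + 10×422 = 4220 + 3D
ΔH = Σ(broken) − Σ(formed) = (4417 + 2D) − (4220 + 3D) = +197 − D
Setting this equal to −159 kJ gives D = 356 kJ/mol.

D(C–C) ≈ 356 kJ/mol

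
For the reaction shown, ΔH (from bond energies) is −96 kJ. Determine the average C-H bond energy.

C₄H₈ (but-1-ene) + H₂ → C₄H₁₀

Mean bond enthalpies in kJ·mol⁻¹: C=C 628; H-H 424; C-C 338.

D(C-H) ≈ 405 kJ/mol

Let D be the C-H bond energy.
Σ(broken) = 2×338 + 8×D + 1×628 + 1×424 = 1728 + 8D
Σ(formed) = 3×338 + 10×D = 1014 + 10D
ΔH = Σ(broken) − Σ(formed) = (1728 + 8D) − (1014 + 10D) = +714 − 2D
Setting this equal to −96 kJ gives 2D = 810, so D = 405 kJ/mol.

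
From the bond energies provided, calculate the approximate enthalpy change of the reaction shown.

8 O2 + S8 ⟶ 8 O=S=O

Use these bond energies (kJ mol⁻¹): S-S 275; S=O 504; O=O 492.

ΔH ≈ −1928 kJ

Bonds broken (reactants):
  O=O: 8 × 492 = 3936
  S-S: 8 × 275 = 2200
  Σ(broken) = 6136 kJ
Bonds formed (products):
  S=O: 16 × 504 = 8064
  Σ(formed) = 8064 kJ
ΔH = Σ(broken) − Σ(formed) = 6136 − 8064 = −1928 kJ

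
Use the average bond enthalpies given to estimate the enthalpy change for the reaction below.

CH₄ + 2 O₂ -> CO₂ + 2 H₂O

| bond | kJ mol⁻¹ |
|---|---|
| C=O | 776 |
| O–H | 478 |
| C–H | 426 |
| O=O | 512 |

Bonds broken (reactants):
  C–H: 4 × 426 = 1704
  O=O: 2 × 512 = 1024
  Σ(broken) = 2728 kJ
Bonds formed (products):
  C=O: 2 × 776 = 1552
  O–H: 4 × 478 = 1912
  Σ(formed) = 3464 kJ
ΔH = Σ(broken) − Σ(formed) = 2728 − 3464 = −736 kJ

ΔH ≈ −736 kJ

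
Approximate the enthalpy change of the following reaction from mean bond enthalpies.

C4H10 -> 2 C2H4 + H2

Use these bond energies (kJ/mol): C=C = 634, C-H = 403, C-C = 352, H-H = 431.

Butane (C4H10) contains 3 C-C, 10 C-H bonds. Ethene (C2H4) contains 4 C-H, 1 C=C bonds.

ΔH ≈ +163 kJ

Bonds broken (reactants):
  C-C: 3 × 352 = 1056
  C-H: 10 × 403 = 4030
  Σ(broken) = 5086 kJ
Bonds formed (products):
  C-H: 8 × 403 = 3224
  C=C: 2 × 634 = 1268
  H-H: 1 × 431 = 431
  Σ(formed) = 4923 kJ
ΔH = Σ(broken) − Σ(formed) = 5086 − 4923 = +163 kJ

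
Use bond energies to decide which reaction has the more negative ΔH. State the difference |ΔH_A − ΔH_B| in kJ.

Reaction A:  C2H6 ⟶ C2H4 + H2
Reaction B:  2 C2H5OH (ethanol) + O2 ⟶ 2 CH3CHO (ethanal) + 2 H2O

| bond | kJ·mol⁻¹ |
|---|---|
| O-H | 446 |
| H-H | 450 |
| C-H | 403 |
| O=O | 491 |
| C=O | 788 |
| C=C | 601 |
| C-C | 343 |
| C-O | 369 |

Reaction B, by 531 kJ

Reaction A:
  Bonds broken (reactants):
    C-C: 1 × 343 = 343
    C-H: 6 × 403 = 2418
    Σ(broken) = 2761 kJ
  Bonds formed (products):
    C-H: 4 × 403 = 1612
    C=C: 1 × 601 = 601
    H-H: 1 × 450 = 450
    Σ(formed) = 2663 kJ
  ΔH_A = 2761 − 2663 = +98 kJ
Reaction B:
  Bonds broken (reactants):
    C-C: 2 × 343 = 686
    C-H: 10 × 403 = 4030
    C-O: 2 × 369 = 738
    O-H: 2 × 446 = 892
    O=O: 1 × 491 = 491
    Σ(broken) = 6837 kJ
  Bonds formed (products):
    C-C: 2 × 343 = 686
    C-H: 8 × 403 = 3224
    C=O: 2 × 788 = 1576
    O-H: 4 × 446 = 1784
    Σ(formed) = 7270 kJ
  ΔH_B = 6837 − 7270 = −433 kJ
ΔH_A − ΔH_B = +531 kJ, so reaction B has the more negative ΔH; |ΔH_A − ΔH_B| = 531 kJ.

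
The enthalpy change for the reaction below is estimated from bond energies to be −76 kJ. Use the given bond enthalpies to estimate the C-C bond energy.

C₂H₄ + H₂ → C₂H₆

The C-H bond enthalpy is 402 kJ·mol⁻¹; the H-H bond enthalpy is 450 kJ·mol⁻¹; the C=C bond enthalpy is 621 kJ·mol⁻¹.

Let D be the C-C bond energy.
Σ(broken) = 4×402 + 1×621 + 1×450 = 2679
Σ(formed) = 1×D + 6×402 = 2412 + D
ΔH = Σ(broken) − Σ(formed) = (2679) − (2412 + D) = +267 − D
Setting this equal to −76 kJ gives D = 343 kJ/mol.

D(C-C) ≈ 343 kJ/mol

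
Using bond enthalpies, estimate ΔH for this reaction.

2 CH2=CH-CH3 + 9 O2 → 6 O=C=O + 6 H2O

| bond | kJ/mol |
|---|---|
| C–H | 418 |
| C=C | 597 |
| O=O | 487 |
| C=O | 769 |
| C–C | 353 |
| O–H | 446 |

Bonds broken (reactants):
  C–C: 2 × 353 = 706
  C–H: 12 × 418 = 5016
  C=C: 2 × 597 = 1194
  O=O: 9 × 487 = 4383
  Σ(broken) = 11299 kJ
Bonds formed (products):
  C=O: 12 × 769 = 9228
  O–H: 12 × 446 = 5352
  Σ(formed) = 14580 kJ
ΔH = Σ(broken) − Σ(formed) = 11299 − 14580 = −3281 kJ

ΔH ≈ −3281 kJ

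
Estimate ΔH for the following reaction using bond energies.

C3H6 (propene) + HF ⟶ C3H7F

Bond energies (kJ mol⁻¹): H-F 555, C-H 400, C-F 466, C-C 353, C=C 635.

ΔH ≈ −29 kJ

Bonds broken (reactants):
  C-C: 1 × 353 = 353
  C-H: 6 × 400 = 2400
  C=C: 1 × 635 = 635
  H-F: 1 × 555 = 555
  Σ(broken) = 3943 kJ
Bonds formed (products):
  C-C: 2 × 353 = 706
  C-F: 1 × 466 = 466
  C-H: 7 × 400 = 2800
  Σ(formed) = 3972 kJ
ΔH = Σ(broken) − Σ(formed) = 3943 − 3972 = −29 kJ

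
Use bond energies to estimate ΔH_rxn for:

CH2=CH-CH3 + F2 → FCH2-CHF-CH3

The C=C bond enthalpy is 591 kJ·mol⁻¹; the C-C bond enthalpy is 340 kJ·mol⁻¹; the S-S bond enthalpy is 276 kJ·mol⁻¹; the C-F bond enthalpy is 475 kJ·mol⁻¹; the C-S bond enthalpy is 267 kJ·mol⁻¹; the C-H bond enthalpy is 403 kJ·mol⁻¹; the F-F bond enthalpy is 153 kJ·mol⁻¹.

Bonds broken (reactants):
  C-C: 1 × 340 = 340
  C-H: 6 × 403 = 2418
  C=C: 1 × 591 = 591
  F-F: 1 × 153 = 153
  Σ(broken) = 3502 kJ
Bonds formed (products):
  C-C: 2 × 340 = 680
  C-F: 2 × 475 = 950
  C-H: 6 × 403 = 2418
  Σ(formed) = 4048 kJ
ΔH = Σ(broken) − Σ(formed) = 3502 − 4048 = −546 kJ

ΔH ≈ −546 kJ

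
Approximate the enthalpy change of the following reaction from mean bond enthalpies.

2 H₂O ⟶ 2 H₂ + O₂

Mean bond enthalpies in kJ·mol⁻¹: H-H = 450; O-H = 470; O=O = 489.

Bonds broken (reactants):
  O-H: 4 × 470 = 1880
  Σ(broken) = 1880 kJ
Bonds formed (products):
  H-H: 2 × 450 = 900
  O=O: 1 × 489 = 489
  Σ(formed) = 1389 kJ
ΔH = Σ(broken) − Σ(formed) = 1880 − 1389 = +491 kJ

ΔH ≈ +491 kJ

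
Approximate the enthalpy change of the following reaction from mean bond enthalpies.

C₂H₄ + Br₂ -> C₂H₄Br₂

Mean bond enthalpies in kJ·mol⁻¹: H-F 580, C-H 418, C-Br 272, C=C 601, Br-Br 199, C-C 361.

Bonds broken (reactants):
  Br-Br: 1 × 199 = 199
  C-H: 4 × 418 = 1672
  C=C: 1 × 601 = 601
  Σ(broken) = 2472 kJ
Bonds formed (products):
  C-Br: 2 × 272 = 544
  C-C: 1 × 361 = 361
  C-H: 4 × 418 = 1672
  Σ(formed) = 2577 kJ
ΔH = Σ(broken) − Σ(formed) = 2472 − 2577 = −105 kJ

ΔH ≈ −105 kJ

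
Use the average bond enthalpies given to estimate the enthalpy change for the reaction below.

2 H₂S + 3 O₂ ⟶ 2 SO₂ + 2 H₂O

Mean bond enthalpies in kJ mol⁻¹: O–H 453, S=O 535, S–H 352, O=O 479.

Bonds broken (reactants):
  O=O: 3 × 479 = 1437
  S–H: 4 × 352 = 1408
  Σ(broken) = 2845 kJ
Bonds formed (products):
  O–H: 4 × 453 = 1812
  S=O: 4 × 535 = 2140
  Σ(formed) = 3952 kJ
ΔH = Σ(broken) − Σ(formed) = 2845 − 3952 = −1107 kJ

ΔH ≈ −1107 kJ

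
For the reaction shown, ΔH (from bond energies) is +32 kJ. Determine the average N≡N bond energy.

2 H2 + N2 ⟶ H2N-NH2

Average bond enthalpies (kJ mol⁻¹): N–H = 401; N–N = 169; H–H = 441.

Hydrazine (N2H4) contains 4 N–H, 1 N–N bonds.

D(N≡N) ≈ 923 kJ/mol

Let D be the N≡N bond energy.
Σ(broken) = 2×441 + 1×D = 882 + D
Σ(formed) = 4×401 + 1×169 = 1773
ΔH = Σ(broken) − Σ(formed) = (882 + D) − (1773) = −891 + D
Setting this equal to +32 kJ gives D = 923 kJ/mol.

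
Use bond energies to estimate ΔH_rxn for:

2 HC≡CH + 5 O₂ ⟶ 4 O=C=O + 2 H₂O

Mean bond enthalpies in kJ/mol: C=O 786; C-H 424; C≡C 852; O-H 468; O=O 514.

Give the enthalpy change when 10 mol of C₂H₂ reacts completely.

ΔH = −10950 kJ

Bonds broken (reactants):
  C≡C: 2 × 852 = 1704
  C-H: 4 × 424 = 1696
  O=O: 5 × 514 = 2570
  Σ(broken) = 5970 kJ
Bonds formed (products):
  C=O: 8 × 786 = 6288
  O-H: 4 × 468 = 1872
  Σ(formed) = 8160 kJ
ΔH = Σ(broken) − Σ(formed) = 5970 − 8160 = −2190 kJ
For 5× the reaction as written: 5 × (−2190) = −10950 kJ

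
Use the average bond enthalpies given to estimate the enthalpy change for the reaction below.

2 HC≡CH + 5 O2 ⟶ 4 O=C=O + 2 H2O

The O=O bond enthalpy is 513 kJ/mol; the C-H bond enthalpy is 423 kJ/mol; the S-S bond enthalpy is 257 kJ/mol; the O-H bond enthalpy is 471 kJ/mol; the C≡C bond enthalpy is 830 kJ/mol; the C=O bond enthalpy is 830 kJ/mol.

ΔH ≈ −2607 kJ

Bonds broken (reactants):
  C≡C: 2 × 830 = 1660
  C-H: 4 × 423 = 1692
  O=O: 5 × 513 = 2565
  Σ(broken) = 5917 kJ
Bonds formed (products):
  C=O: 8 × 830 = 6640
  O-H: 4 × 471 = 1884
  Σ(formed) = 8524 kJ
ΔH = Σ(broken) − Σ(formed) = 5917 − 8524 = −2607 kJ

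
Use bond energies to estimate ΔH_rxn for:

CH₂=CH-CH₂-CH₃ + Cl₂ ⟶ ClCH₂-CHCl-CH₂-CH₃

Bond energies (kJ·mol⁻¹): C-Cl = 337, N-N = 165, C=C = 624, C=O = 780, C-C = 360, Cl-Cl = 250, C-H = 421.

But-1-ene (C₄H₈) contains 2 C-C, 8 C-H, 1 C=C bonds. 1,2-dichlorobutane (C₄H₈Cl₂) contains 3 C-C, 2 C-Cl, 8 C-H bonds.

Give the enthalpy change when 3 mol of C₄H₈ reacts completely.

Bonds broken (reactants):
  C-C: 2 × 360 = 720
  C-H: 8 × 421 = 3368
  C=C: 1 × 624 = 624
  Cl-Cl: 1 × 250 = 250
  Σ(broken) = 4962 kJ
Bonds formed (products):
  C-C: 3 × 360 = 1080
  C-Cl: 2 × 337 = 674
  C-H: 8 × 421 = 3368
  Σ(formed) = 5122 kJ
ΔH = Σ(broken) − Σ(formed) = 4962 − 5122 = −160 kJ
For 3× the reaction as written: 3 × (−160) = −480 kJ

ΔH = −480 kJ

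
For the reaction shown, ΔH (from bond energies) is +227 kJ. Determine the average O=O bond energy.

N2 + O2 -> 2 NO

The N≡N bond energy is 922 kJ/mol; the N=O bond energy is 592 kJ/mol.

Let D be the O=O bond energy.
Σ(broken) = 1×922 + 1×D = 922 + D
Σ(formed) = 2×592 = 1184
ΔH = Σ(broken) − Σ(formed) = (922 + D) − (1184) = −262 + D
Setting this equal to +227 kJ gives D = 489 kJ/mol.

D(O=O) ≈ 489 kJ/mol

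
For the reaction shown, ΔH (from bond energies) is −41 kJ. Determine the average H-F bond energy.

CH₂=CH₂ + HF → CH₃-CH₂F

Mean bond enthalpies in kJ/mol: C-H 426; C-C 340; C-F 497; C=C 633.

Let D be the H-F bond energy.
Σ(broken) = 4×426 + 1×633 + 1×D = 2337 + D
Σ(formed) = 1×340 + 1×497 + 5×426 = 2967
ΔH = Σ(broken) − Σ(formed) = (2337 + D) − (2967) = −630 + D
Setting this equal to −41 kJ gives D = 589 kJ/mol.

D(H-F) ≈ 589 kJ/mol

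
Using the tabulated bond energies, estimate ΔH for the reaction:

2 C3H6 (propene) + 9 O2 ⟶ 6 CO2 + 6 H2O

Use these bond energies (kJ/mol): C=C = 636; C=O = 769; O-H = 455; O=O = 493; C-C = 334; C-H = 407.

Bonds broken (reactants):
  C-C: 2 × 334 = 668
  C-H: 12 × 407 = 4884
  C=C: 2 × 636 = 1272
  O=O: 9 × 493 = 4437
  Σ(broken) = 11261 kJ
Bonds formed (products):
  C=O: 12 × 769 = 9228
  O-H: 12 × 455 = 5460
  Σ(formed) = 14688 kJ
ΔH = Σ(broken) − Σ(formed) = 11261 − 14688 = −3427 kJ

ΔH ≈ −3427 kJ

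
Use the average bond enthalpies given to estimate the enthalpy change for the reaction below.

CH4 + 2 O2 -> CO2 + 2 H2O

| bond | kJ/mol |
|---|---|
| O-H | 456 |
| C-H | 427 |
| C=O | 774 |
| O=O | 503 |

ΔH ≈ −658 kJ

Bonds broken (reactants):
  C-H: 4 × 427 = 1708
  O=O: 2 × 503 = 1006
  Σ(broken) = 2714 kJ
Bonds formed (products):
  C=O: 2 × 774 = 1548
  O-H: 4 × 456 = 1824
  Σ(formed) = 3372 kJ
ΔH = Σ(broken) − Σ(formed) = 2714 − 3372 = −658 kJ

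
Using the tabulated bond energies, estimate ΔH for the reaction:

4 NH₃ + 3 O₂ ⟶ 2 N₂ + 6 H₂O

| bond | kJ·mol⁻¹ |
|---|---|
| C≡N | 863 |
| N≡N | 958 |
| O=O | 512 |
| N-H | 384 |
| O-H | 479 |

Bonds broken (reactants):
  N-H: 12 × 384 = 4608
  O=O: 3 × 512 = 1536
  Σ(broken) = 6144 kJ
Bonds formed (products):
  N≡N: 2 × 958 = 1916
  O-H: 12 × 479 = 5748
  Σ(formed) = 7664 kJ
ΔH = Σ(broken) − Σ(formed) = 6144 − 7664 = −1520 kJ

ΔH ≈ −1520 kJ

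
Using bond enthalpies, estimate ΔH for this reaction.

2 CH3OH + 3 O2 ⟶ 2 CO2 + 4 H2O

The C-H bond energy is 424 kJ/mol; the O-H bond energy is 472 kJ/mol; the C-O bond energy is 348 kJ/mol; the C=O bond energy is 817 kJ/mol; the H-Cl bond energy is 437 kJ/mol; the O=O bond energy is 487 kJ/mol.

ΔH ≈ −1399 kJ

Bonds broken (reactants):
  C-H: 6 × 424 = 2544
  C-O: 2 × 348 = 696
  O-H: 2 × 472 = 944
  O=O: 3 × 487 = 1461
  Σ(broken) = 5645 kJ
Bonds formed (products):
  C=O: 4 × 817 = 3268
  O-H: 8 × 472 = 3776
  Σ(formed) = 7044 kJ
ΔH = Σ(broken) − Σ(formed) = 5645 − 7044 = −1399 kJ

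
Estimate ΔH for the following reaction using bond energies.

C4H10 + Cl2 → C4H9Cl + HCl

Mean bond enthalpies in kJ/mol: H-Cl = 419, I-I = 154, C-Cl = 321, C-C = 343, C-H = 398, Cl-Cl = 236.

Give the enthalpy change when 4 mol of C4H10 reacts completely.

Bonds broken (reactants):
  C-C: 3 × 343 = 1029
  C-H: 10 × 398 = 3980
  Cl-Cl: 1 × 236 = 236
  Σ(broken) = 5245 kJ
Bonds formed (products):
  C-C: 3 × 343 = 1029
  C-Cl: 1 × 321 = 321
  C-H: 9 × 398 = 3582
  H-Cl: 1 × 419 = 419
  Σ(formed) = 5351 kJ
ΔH = Σ(broken) − Σ(formed) = 5245 − 5351 = −106 kJ
For 4× the reaction as written: 4 × (−106) = −424 kJ

ΔH = −424 kJ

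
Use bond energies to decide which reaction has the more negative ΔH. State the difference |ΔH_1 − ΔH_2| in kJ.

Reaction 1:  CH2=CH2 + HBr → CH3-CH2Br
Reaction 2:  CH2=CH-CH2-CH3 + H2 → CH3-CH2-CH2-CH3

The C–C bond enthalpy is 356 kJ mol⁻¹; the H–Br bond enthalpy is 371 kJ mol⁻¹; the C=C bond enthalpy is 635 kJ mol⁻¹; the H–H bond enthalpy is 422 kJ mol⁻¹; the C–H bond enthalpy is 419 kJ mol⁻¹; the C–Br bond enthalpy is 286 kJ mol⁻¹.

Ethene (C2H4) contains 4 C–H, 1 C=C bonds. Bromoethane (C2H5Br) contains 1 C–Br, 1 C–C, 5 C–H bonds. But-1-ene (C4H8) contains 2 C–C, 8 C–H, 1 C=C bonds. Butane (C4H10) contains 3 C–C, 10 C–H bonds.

Reaction 1:
  Bonds broken (reactants):
    C–H: 4 × 419 = 1676
    C=C: 1 × 635 = 635
    H–Br: 1 × 371 = 371
    Σ(broken) = 2682 kJ
  Bonds formed (products):
    C–Br: 1 × 286 = 286
    C–C: 1 × 356 = 356
    C–H: 5 × 419 = 2095
    Σ(formed) = 2737 kJ
  ΔH_1 = 2682 − 2737 = −55 kJ
Reaction 2:
  Bonds broken (reactants):
    C–C: 2 × 356 = 712
    C–H: 8 × 419 = 3352
    C=C: 1 × 635 = 635
    H–H: 1 × 422 = 422
    Σ(broken) = 5121 kJ
  Bonds formed (products):
    C–C: 3 × 356 = 1068
    C–H: 10 × 419 = 4190
    Σ(formed) = 5258 kJ
  ΔH_2 = 5121 − 5258 = −137 kJ
ΔH_1 − ΔH_2 = +82 kJ, so reaction 2 has the more negative ΔH; |ΔH_1 − ΔH_2| = 82 kJ.

Reaction 2, by 82 kJ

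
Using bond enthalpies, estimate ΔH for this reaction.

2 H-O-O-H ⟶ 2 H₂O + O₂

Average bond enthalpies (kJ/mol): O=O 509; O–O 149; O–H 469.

ΔH ≈ −211 kJ

Bonds broken (reactants):
  O–H: 4 × 469 = 1876
  O–O: 2 × 149 = 298
  Σ(broken) = 2174 kJ
Bonds formed (products):
  O–H: 4 × 469 = 1876
  O=O: 1 × 509 = 509
  Σ(formed) = 2385 kJ
ΔH = Σ(broken) − Σ(formed) = 2174 − 2385 = −211 kJ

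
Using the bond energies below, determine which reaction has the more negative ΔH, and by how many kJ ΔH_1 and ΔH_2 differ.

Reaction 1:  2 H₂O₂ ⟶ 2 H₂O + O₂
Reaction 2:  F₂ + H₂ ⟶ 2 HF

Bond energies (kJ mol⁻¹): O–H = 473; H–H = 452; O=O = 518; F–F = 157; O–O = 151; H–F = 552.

Reaction 1:
  Bonds broken (reactants):
    O–H: 4 × 473 = 1892
    O–O: 2 × 151 = 302
    Σ(broken) = 2194 kJ
  Bonds formed (products):
    O–H: 4 × 473 = 1892
    O=O: 1 × 518 = 518
    Σ(formed) = 2410 kJ
  ΔH_1 = 2194 − 2410 = −216 kJ
Reaction 2:
  Bonds broken (reactants):
    F–F: 1 × 157 = 157
    H–H: 1 × 452 = 452
    Σ(broken) = 609 kJ
  Bonds formed (products):
    H–F: 2 × 552 = 1104
    Σ(formed) = 1104 kJ
  ΔH_2 = 609 − 1104 = −495 kJ
ΔH_1 − ΔH_2 = +279 kJ, so reaction 2 has the more negative ΔH; |ΔH_1 − ΔH_2| = 279 kJ.

Reaction 2, by 279 kJ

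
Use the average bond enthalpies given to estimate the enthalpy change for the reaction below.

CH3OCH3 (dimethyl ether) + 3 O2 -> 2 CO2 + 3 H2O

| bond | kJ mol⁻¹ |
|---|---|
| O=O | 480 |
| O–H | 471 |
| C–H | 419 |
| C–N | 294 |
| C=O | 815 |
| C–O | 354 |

ΔH ≈ −1424 kJ

Bonds broken (reactants):
  C–H: 6 × 419 = 2514
  C–O: 2 × 354 = 708
  O=O: 3 × 480 = 1440
  Σ(broken) = 4662 kJ
Bonds formed (products):
  C=O: 4 × 815 = 3260
  O–H: 6 × 471 = 2826
  Σ(formed) = 6086 kJ
ΔH = Σ(broken) − Σ(formed) = 4662 − 6086 = −1424 kJ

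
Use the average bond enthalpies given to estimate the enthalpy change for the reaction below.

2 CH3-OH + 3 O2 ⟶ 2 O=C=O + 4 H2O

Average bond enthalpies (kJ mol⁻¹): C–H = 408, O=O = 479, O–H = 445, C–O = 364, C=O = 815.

Bonds broken (reactants):
  C–H: 6 × 408 = 2448
  C–O: 2 × 364 = 728
  O–H: 2 × 445 = 890
  O=O: 3 × 479 = 1437
  Σ(broken) = 5503 kJ
Bonds formed (products):
  C=O: 4 × 815 = 3260
  O–H: 8 × 445 = 3560
  Σ(formed) = 6820 kJ
ΔH = Σ(broken) − Σ(formed) = 5503 − 6820 = −1317 kJ

ΔH ≈ −1317 kJ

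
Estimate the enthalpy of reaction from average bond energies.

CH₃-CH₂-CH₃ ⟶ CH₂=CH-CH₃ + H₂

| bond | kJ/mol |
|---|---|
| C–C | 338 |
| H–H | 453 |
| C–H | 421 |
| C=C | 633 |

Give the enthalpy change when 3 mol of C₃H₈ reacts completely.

ΔH = +282 kJ

Bonds broken (reactants):
  C–C: 2 × 338 = 676
  C–H: 8 × 421 = 3368
  Σ(broken) = 4044 kJ
Bonds formed (products):
  C–C: 1 × 338 = 338
  C–H: 6 × 421 = 2526
  C=C: 1 × 633 = 633
  H–H: 1 × 453 = 453
  Σ(formed) = 3950 kJ
ΔH = Σ(broken) − Σ(formed) = 4044 − 3950 = +94 kJ
For 3× the reaction as written: 3 × (+94) = +282 kJ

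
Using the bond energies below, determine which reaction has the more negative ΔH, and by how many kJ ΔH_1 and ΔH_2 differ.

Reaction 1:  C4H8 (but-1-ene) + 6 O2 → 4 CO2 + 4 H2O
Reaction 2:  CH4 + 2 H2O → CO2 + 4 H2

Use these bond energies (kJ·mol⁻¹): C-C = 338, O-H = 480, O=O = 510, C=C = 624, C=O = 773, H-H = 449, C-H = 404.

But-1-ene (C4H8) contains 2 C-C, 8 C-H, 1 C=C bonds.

Reaction 1:
  Bonds broken (reactants):
    C-C: 2 × 338 = 676
    C-H: 8 × 404 = 3232
    C=C: 1 × 624 = 624
    O=O: 6 × 510 = 3060
    Σ(broken) = 7592 kJ
  Bonds formed (products):
    C=O: 8 × 773 = 6184
    O-H: 8 × 480 = 3840
    Σ(formed) = 10024 kJ
  ΔH_1 = 7592 − 10024 = −2432 kJ
Reaction 2:
  Bonds broken (reactants):
    C-H: 4 × 404 = 1616
    O-H: 4 × 480 = 1920
    Σ(broken) = 3536 kJ
  Bonds formed (products):
    C=O: 2 × 773 = 1546
    H-H: 4 × 449 = 1796
    Σ(formed) = 3342 kJ
  ΔH_2 = 3536 − 3342 = +194 kJ
ΔH_1 − ΔH_2 = −2626 kJ, so reaction 1 has the more negative ΔH; |ΔH_1 − ΔH_2| = 2626 kJ.

Reaction 1, by 2626 kJ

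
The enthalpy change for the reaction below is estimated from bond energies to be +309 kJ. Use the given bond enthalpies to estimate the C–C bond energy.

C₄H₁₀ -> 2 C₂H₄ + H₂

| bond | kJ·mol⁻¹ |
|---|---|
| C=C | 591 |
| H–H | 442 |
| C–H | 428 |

Let D be the C–C bond energy.
Σ(broken) = 3×D + 10×428 = 4280 + 3D
Σ(formed) = 8×428 + 2×591 + 1×442 = 5048
ΔH = Σ(broken) − Σ(formed) = (4280 + 3D) − (5048) = −768 + 3D
Setting this equal to +309 kJ gives 3D = 1077, so D = 359 kJ/mol.

D(C–C) ≈ 359 kJ/mol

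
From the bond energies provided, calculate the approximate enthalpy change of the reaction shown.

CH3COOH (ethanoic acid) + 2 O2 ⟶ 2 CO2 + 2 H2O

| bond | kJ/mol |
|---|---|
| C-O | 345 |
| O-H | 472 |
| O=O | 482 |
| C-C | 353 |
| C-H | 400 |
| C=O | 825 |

Bonds broken (reactants):
  C-C: 1 × 353 = 353
  C-H: 3 × 400 = 1200
  C-O: 1 × 345 = 345
  C=O: 1 × 825 = 825
  O-H: 1 × 472 = 472
  O=O: 2 × 482 = 964
  Σ(broken) = 4159 kJ
Bonds formed (products):
  C=O: 4 × 825 = 3300
  O-H: 4 × 472 = 1888
  Σ(formed) = 5188 kJ
ΔH = Σ(broken) − Σ(formed) = 4159 − 5188 = −1029 kJ

ΔH ≈ −1029 kJ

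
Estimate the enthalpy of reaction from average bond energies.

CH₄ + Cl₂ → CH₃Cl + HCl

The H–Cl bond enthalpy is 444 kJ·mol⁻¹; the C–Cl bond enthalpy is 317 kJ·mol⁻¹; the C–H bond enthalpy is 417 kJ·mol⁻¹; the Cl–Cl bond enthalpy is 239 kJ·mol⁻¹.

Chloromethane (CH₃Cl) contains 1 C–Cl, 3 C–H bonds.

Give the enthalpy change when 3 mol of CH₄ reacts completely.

ΔH = −315 kJ

Bonds broken (reactants):
  C–H: 4 × 417 = 1668
  Cl–Cl: 1 × 239 = 239
  Σ(broken) = 1907 kJ
Bonds formed (products):
  C–Cl: 1 × 317 = 317
  C–H: 3 × 417 = 1251
  H–Cl: 1 × 444 = 444
  Σ(formed) = 2012 kJ
ΔH = Σ(broken) − Σ(formed) = 1907 − 2012 = −105 kJ
For 3× the reaction as written: 3 × (−105) = −315 kJ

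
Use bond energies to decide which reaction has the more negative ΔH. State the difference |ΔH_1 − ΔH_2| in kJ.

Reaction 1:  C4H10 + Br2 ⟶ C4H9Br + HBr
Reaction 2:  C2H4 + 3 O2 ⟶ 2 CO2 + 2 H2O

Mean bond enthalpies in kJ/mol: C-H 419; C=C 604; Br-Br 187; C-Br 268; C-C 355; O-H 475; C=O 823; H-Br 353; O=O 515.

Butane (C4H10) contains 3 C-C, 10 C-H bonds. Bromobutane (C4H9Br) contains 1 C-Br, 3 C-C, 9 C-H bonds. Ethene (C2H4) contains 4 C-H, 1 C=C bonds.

Reaction 2, by 1352 kJ

Reaction 1:
  Bonds broken (reactants):
    Br-Br: 1 × 187 = 187
    C-C: 3 × 355 = 1065
    C-H: 10 × 419 = 4190
    Σ(broken) = 5442 kJ
  Bonds formed (products):
    C-Br: 1 × 268 = 268
    C-C: 3 × 355 = 1065
    C-H: 9 × 419 = 3771
    H-Br: 1 × 353 = 353
    Σ(formed) = 5457 kJ
  ΔH_1 = 5442 − 5457 = −15 kJ
Reaction 2:
  Bonds broken (reactants):
    C-H: 4 × 419 = 1676
    C=C: 1 × 604 = 604
    O=O: 3 × 515 = 1545
    Σ(broken) = 3825 kJ
  Bonds formed (products):
    C=O: 4 × 823 = 3292
    O-H: 4 × 475 = 1900
    Σ(formed) = 5192 kJ
  ΔH_2 = 3825 − 5192 = −1367 kJ
ΔH_1 − ΔH_2 = +1352 kJ, so reaction 2 has the more negative ΔH; |ΔH_1 − ΔH_2| = 1352 kJ.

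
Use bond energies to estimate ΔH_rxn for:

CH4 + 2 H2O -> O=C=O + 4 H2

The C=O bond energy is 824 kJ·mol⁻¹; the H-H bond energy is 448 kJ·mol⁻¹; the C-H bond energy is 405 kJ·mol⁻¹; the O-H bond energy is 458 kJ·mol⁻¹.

Bonds broken (reactants):
  C-H: 4 × 405 = 1620
  O-H: 4 × 458 = 1832
  Σ(broken) = 3452 kJ
Bonds formed (products):
  C=O: 2 × 824 = 1648
  H-H: 4 × 448 = 1792
  Σ(formed) = 3440 kJ
ΔH = Σ(broken) − Σ(formed) = 3452 − 3440 = +12 kJ

ΔH ≈ +12 kJ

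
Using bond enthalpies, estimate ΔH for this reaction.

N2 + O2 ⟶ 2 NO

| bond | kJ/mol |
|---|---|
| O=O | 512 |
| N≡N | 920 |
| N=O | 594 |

ΔH ≈ +244 kJ

Bonds broken (reactants):
  N≡N: 1 × 920 = 920
  O=O: 1 × 512 = 512
  Σ(broken) = 1432 kJ
Bonds formed (products):
  N=O: 2 × 594 = 1188
  Σ(formed) = 1188 kJ
ΔH = Σ(broken) − Σ(formed) = 1432 − 1188 = +244 kJ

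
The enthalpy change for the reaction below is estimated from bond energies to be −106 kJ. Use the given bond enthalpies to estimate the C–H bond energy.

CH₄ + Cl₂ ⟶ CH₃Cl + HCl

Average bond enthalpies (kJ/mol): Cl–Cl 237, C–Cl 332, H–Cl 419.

Let D be the C–H bond energy.
Σ(broken) = 4×D + 1×237 = 237 + 4D
Σ(formed) = 1×332 + 3×D + 1×419 = 751 + 3D
ΔH = Σ(broken) − Σ(formed) = (237 + 4D) − (751 + 3D) = −514 + D
Setting this equal to −106 kJ gives D = 408 kJ/mol.

D(C–H) ≈ 408 kJ/mol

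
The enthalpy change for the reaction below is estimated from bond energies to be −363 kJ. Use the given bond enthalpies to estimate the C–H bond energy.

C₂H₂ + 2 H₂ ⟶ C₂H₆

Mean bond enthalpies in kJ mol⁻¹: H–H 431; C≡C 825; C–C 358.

Let D be the C–H bond energy.
Σ(broken) = 1×825 + 2×D + 2×431 = 1687 + 2D
Σ(formed) = 1×358 + 6×D = 358 + 6D
ΔH = Σ(broken) − Σ(formed) = (1687 + 2D) − (358 + 6D) = +1329 − 4D
Setting this equal to −363 kJ gives 4D = 1692, so D = 423 kJ/mol.

D(C–H) ≈ 423 kJ/mol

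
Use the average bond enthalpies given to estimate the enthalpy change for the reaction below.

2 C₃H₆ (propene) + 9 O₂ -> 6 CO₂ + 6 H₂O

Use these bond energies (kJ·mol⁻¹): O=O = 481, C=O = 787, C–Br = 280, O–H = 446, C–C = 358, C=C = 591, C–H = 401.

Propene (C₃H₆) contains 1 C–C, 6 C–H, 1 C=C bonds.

Bonds broken (reactants):
  C–C: 2 × 358 = 716
  C–H: 12 × 401 = 4812
  C=C: 2 × 591 = 1182
  O=O: 9 × 481 = 4329
  Σ(broken) = 11039 kJ
Bonds formed (products):
  C=O: 12 × 787 = 9444
  O–H: 12 × 446 = 5352
  Σ(formed) = 14796 kJ
ΔH = Σ(broken) − Σ(formed) = 11039 − 14796 = −3757 kJ

ΔH ≈ −3757 kJ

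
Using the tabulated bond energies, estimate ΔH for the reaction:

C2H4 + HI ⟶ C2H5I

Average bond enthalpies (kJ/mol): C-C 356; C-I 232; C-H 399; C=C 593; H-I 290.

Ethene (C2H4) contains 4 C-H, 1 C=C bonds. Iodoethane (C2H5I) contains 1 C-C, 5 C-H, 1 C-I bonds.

ΔH ≈ −104 kJ

Bonds broken (reactants):
  C-H: 4 × 399 = 1596
  C=C: 1 × 593 = 593
  H-I: 1 × 290 = 290
  Σ(broken) = 2479 kJ
Bonds formed (products):
  C-C: 1 × 356 = 356
  C-H: 5 × 399 = 1995
  C-I: 1 × 232 = 232
  Σ(formed) = 2583 kJ
ΔH = Σ(broken) − Σ(formed) = 2479 − 2583 = −104 kJ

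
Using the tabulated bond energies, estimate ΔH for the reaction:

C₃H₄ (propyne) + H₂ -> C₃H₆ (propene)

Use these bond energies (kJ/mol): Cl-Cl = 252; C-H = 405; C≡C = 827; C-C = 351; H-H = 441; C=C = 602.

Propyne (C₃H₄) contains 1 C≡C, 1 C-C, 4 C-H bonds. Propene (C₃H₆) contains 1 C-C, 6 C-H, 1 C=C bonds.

Bonds broken (reactants):
  C≡C: 1 × 827 = 827
  C-C: 1 × 351 = 351
  C-H: 4 × 405 = 1620
  H-H: 1 × 441 = 441
  Σ(broken) = 3239 kJ
Bonds formed (products):
  C-C: 1 × 351 = 351
  C-H: 6 × 405 = 2430
  C=C: 1 × 602 = 602
  Σ(formed) = 3383 kJ
ΔH = Σ(broken) − Σ(formed) = 3239 − 3383 = −144 kJ

ΔH ≈ −144 kJ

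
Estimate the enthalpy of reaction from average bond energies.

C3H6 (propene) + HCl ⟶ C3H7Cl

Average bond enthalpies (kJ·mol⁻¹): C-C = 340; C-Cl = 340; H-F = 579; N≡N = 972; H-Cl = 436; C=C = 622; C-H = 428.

Bonds broken (reactants):
  C-C: 1 × 340 = 340
  C-H: 6 × 428 = 2568
  C=C: 1 × 622 = 622
  H-Cl: 1 × 436 = 436
  Σ(broken) = 3966 kJ
Bonds formed (products):
  C-C: 2 × 340 = 680
  C-Cl: 1 × 340 = 340
  C-H: 7 × 428 = 2996
  Σ(formed) = 4016 kJ
ΔH = Σ(broken) − Σ(formed) = 3966 − 4016 = −50 kJ

ΔH ≈ −50 kJ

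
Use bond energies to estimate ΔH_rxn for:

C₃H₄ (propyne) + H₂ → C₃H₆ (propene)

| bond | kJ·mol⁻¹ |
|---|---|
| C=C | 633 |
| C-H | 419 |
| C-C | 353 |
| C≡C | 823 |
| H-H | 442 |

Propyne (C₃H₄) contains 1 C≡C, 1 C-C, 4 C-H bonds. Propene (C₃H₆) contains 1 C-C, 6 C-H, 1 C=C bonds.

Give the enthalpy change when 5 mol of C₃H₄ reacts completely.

ΔH = −1030 kJ

Bonds broken (reactants):
  C≡C: 1 × 823 = 823
  C-C: 1 × 353 = 353
  C-H: 4 × 419 = 1676
  H-H: 1 × 442 = 442
  Σ(broken) = 3294 kJ
Bonds formed (products):
  C-C: 1 × 353 = 353
  C-H: 6 × 419 = 2514
  C=C: 1 × 633 = 633
  Σ(formed) = 3500 kJ
ΔH = Σ(broken) − Σ(formed) = 3294 − 3500 = −206 kJ
For 5× the reaction as written: 5 × (−206) = −1030 kJ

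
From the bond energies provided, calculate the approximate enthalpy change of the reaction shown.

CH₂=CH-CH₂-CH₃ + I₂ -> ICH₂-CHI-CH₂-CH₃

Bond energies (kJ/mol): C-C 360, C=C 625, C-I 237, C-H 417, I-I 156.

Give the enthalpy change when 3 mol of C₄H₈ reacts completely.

Bonds broken (reactants):
  C-C: 2 × 360 = 720
  C-H: 8 × 417 = 3336
  C=C: 1 × 625 = 625
  I-I: 1 × 156 = 156
  Σ(broken) = 4837 kJ
Bonds formed (products):
  C-C: 3 × 360 = 1080
  C-H: 8 × 417 = 3336
  C-I: 2 × 237 = 474
  Σ(formed) = 4890 kJ
ΔH = Σ(broken) − Σ(formed) = 4837 − 4890 = −53 kJ
For 3× the reaction as written: 3 × (−53) = −159 kJ

ΔH = −159 kJ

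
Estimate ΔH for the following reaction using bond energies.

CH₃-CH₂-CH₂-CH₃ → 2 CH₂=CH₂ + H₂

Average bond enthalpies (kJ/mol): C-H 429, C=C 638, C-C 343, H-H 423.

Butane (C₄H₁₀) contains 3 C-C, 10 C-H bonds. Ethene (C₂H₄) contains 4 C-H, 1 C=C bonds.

Bonds broken (reactants):
  C-C: 3 × 343 = 1029
  C-H: 10 × 429 = 4290
  Σ(broken) = 5319 kJ
Bonds formed (products):
  C-H: 8 × 429 = 3432
  C=C: 2 × 638 = 1276
  H-H: 1 × 423 = 423
  Σ(formed) = 5131 kJ
ΔH = Σ(broken) − Σ(formed) = 5319 − 5131 = +188 kJ

ΔH ≈ +188 kJ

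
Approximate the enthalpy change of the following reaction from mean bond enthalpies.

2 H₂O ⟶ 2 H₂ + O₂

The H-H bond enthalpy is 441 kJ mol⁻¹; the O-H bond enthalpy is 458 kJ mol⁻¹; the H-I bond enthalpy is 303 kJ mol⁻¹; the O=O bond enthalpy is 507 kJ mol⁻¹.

Bonds broken (reactants):
  O-H: 4 × 458 = 1832
  Σ(broken) = 1832 kJ
Bonds formed (products):
  H-H: 2 × 441 = 882
  O=O: 1 × 507 = 507
  Σ(formed) = 1389 kJ
ΔH = Σ(broken) − Σ(formed) = 1832 − 1389 = +443 kJ

ΔH ≈ +443 kJ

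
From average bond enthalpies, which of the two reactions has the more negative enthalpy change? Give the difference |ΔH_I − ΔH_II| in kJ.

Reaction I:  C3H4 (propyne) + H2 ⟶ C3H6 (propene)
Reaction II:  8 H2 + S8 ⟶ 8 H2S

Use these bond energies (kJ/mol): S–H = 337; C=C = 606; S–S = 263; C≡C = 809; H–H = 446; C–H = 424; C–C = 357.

Reaction I, by 479 kJ

Reaction I:
  Bonds broken (reactants):
    C≡C: 1 × 809 = 809
    C–C: 1 × 357 = 357
    C–H: 4 × 424 = 1696
    H–H: 1 × 446 = 446
    Σ(broken) = 3308 kJ
  Bonds formed (products):
    C–C: 1 × 357 = 357
    C–H: 6 × 424 = 2544
    C=C: 1 × 606 = 606
    Σ(formed) = 3507 kJ
  ΔH_I = 3308 − 3507 = −199 kJ
Reaction II:
  Bonds broken (reactants):
    H–H: 8 × 446 = 3568
    S–S: 8 × 263 = 2104
    Σ(broken) = 5672 kJ
  Bonds formed (products):
    S–H: 16 × 337 = 5392
    Σ(formed) = 5392 kJ
  ΔH_II = 5672 − 5392 = +280 kJ
ΔH_I − ΔH_II = −479 kJ, so reaction I has the more negative ΔH; |ΔH_I − ΔH_II| = 479 kJ.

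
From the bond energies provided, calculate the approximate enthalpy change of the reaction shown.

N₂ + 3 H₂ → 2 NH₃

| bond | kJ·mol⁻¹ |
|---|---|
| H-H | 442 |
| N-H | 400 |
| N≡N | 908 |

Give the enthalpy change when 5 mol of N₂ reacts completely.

Bonds broken (reactants):
  H-H: 3 × 442 = 1326
  N≡N: 1 × 908 = 908
  Σ(broken) = 2234 kJ
Bonds formed (products):
  N-H: 6 × 400 = 2400
  Σ(formed) = 2400 kJ
ΔH = Σ(broken) − Σ(formed) = 2234 − 2400 = −166 kJ
For 5× the reaction as written: 5 × (−166) = −830 kJ

ΔH = −830 kJ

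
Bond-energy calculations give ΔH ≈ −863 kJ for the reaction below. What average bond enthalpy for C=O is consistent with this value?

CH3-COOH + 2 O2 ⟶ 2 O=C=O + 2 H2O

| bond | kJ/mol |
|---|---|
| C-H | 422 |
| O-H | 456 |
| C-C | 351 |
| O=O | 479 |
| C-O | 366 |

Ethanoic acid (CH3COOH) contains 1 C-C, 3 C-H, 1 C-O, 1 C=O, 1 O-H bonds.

Let D be the C=O bond energy.
Σ(broken) = 1×351 + 3×422 + 1×366 + 1×D + 1×456 + 2×479 = 3397 + D
Σ(formed) = 4×D + 4×456 = 1824 + 4D
ΔH = Σ(broken) − Σ(formed) = (3397 + D) − (1824 + 4D) = +1573 − 3D
Setting this equal to −863 kJ gives 3D = 2436, so D = 812 kJ/mol.

D(C=O) ≈ 812 kJ/mol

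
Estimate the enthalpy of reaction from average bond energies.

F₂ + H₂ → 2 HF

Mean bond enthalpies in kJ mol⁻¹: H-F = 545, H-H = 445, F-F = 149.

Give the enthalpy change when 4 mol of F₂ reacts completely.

ΔH = −1984 kJ

Bonds broken (reactants):
  F-F: 1 × 149 = 149
  H-H: 1 × 445 = 445
  Σ(broken) = 594 kJ
Bonds formed (products):
  H-F: 2 × 545 = 1090
  Σ(formed) = 1090 kJ
ΔH = Σ(broken) − Σ(formed) = 594 − 1090 = −496 kJ
For 4× the reaction as written: 4 × (−496) = −1984 kJ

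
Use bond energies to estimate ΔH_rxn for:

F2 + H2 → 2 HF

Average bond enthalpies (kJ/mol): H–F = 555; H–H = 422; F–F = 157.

Bonds broken (reactants):
  F–F: 1 × 157 = 157
  H–H: 1 × 422 = 422
  Σ(broken) = 579 kJ
Bonds formed (products):
  H–F: 2 × 555 = 1110
  Σ(formed) = 1110 kJ
ΔH = Σ(broken) − Σ(formed) = 579 − 1110 = −531 kJ

ΔH ≈ −531 kJ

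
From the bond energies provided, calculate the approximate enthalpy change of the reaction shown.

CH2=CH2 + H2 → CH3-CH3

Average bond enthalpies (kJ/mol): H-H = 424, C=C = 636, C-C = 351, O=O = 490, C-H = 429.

Bonds broken (reactants):
  C-H: 4 × 429 = 1716
  C=C: 1 × 636 = 636
  H-H: 1 × 424 = 424
  Σ(broken) = 2776 kJ
Bonds formed (products):
  C-C: 1 × 351 = 351
  C-H: 6 × 429 = 2574
  Σ(formed) = 2925 kJ
ΔH = Σ(broken) − Σ(formed) = 2776 − 2925 = −149 kJ

ΔH ≈ −149 kJ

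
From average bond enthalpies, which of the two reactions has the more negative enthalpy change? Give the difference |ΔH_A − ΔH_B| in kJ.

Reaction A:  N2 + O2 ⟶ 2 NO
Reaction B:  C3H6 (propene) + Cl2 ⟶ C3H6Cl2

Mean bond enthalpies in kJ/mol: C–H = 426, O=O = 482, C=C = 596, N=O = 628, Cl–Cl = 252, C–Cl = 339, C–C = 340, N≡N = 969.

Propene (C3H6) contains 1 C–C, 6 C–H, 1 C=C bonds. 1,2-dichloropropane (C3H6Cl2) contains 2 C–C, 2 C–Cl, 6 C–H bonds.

Reaction B, by 365 kJ

Reaction A:
  Bonds broken (reactants):
    N≡N: 1 × 969 = 969
    O=O: 1 × 482 = 482
    Σ(broken) = 1451 kJ
  Bonds formed (products):
    N=O: 2 × 628 = 1256
    Σ(formed) = 1256 kJ
  ΔH_A = 1451 − 1256 = +195 kJ
Reaction B:
  Bonds broken (reactants):
    C–C: 1 × 340 = 340
    C–H: 6 × 426 = 2556
    C=C: 1 × 596 = 596
    Cl–Cl: 1 × 252 = 252
    Σ(broken) = 3744 kJ
  Bonds formed (products):
    C–C: 2 × 340 = 680
    C–Cl: 2 × 339 = 678
    C–H: 6 × 426 = 2556
    Σ(formed) = 3914 kJ
  ΔH_B = 3744 − 3914 = −170 kJ
ΔH_A − ΔH_B = +365 kJ, so reaction B has the more negative ΔH; |ΔH_A − ΔH_B| = 365 kJ.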